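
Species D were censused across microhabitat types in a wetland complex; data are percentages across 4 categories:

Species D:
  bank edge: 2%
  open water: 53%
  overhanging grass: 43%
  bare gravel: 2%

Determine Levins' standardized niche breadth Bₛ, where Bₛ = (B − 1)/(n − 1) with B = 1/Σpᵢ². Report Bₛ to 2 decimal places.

0.38

Convert percentages to proportions (divide by 100).
Σpᵢ² = 0.02² + 0.53² + 0.43² + 0.02² = 0.0004 + 0.2809 + 0.1849 + 0.0004 = 0.4666
B = 1 / 0.4666 = 2.1432
Bₛ = (B − 1)/(n − 1) = (2.1432 − 1)/(4 − 1) = 1.1432/3 = 0.3811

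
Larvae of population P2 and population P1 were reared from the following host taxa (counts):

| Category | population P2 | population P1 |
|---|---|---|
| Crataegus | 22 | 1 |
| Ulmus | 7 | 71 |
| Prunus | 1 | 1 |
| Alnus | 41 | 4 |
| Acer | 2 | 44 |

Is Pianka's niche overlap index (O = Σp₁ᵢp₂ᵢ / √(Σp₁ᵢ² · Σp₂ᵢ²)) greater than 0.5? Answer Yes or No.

No

Proportions for population P2 (n=73): 22/73=0.3014, 7/73=0.0959, 1/73=0.0137, 41/73=0.5616, 2/73=0.0274
Proportions for population P1 (n=121): 1/121=0.0083, 71/121=0.5868, 1/121=0.0083, 4/121=0.0331, 44/121=0.3636
Σ p₁ᵢp₂ᵢ = 0.002502 + 0.056274 + 0.000114 + 0.018589 + 0.009963 = 0.087442
Σp_1ᵢ² = 0.3014² + 0.0959² + 0.0137² + 0.5616² + 0.0274² = 0.090842 + 0.009197 + 0.000188 + 0.315395 + 0.000751 = 0.416373
Σp_2ᵢ² = 0.0083² + 0.5868² + 0.0083² + 0.0331² + 0.3636² = 0.000069 + 0.344334 + 0.000069 + 0.001096 + 0.132205 = 0.477773
O = 0.087442 / √(0.416373 × 0.477773) = 0.087442 / 0.4460177 = 0.1961
O = 0.1961 < 0.5 → No.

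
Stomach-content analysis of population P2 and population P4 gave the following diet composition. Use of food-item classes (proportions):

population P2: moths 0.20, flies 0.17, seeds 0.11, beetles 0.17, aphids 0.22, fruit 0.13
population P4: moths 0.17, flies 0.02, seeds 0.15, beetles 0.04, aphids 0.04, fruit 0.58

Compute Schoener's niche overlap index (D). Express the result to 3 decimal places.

Σ|p₁ᵢ − p₂ᵢ| = 0.03 + 0.15 + 0.04 + 0.13 + 0.18 + 0.45 = 0.98
D = 1 − ½ × 0.98 = 1 − 0.490 = 0.51000

0.510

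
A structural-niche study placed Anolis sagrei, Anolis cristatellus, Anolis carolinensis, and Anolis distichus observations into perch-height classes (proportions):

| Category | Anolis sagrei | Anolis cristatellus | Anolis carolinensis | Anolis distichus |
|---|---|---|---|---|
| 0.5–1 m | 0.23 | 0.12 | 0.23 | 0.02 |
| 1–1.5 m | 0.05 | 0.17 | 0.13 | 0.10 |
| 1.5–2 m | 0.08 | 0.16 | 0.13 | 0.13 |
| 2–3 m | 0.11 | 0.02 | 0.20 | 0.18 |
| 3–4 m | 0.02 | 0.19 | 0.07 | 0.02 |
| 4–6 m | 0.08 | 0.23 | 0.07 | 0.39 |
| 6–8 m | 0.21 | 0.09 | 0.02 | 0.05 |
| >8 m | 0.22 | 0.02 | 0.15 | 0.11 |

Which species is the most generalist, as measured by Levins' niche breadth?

Anolis carolinensis

Σp_sagrᵢ² = 0.23² + 0.05² + 0.08² + 0.11² + 0.02² + 0.08² + 0.21² + 0.22² = 0.0529 + 0.0025 + 0.0064 + 0.0121 + 0.0004 + 0.0064 + 0.0441 + 0.0484 = 0.1732
B_sagr = 1 / 0.1732 = 5.7737
Σp_crisᵢ² = 0.12² + 0.17² + 0.16² + 0.02² + 0.19² + 0.23² + 0.09² + 0.02² = 0.0144 + 0.0289 + 0.0256 + 0.0004 + 0.0361 + 0.0529 + 0.0081 + 0.0004 = 0.1668
B_cris = 1 / 0.1668 = 5.9952
Σp_caroᵢ² = 0.23² + 0.13² + 0.13² + 0.20² + 0.07² + 0.07² + 0.02² + 0.15² = 0.0529 + 0.0169 + 0.0169 + 0.0400 + 0.0049 + 0.0049 + 0.0004 + 0.0225 = 0.1594
B_caro = 1 / 0.1594 = 6.2735
Σp_distᵢ² = 0.02² + 0.10² + 0.13² + 0.18² + 0.02² + 0.39² + 0.05² + 0.11² = 0.0004 + 0.0100 + 0.0169 + 0.0324 + 0.0004 + 0.1521 + 0.0025 + 0.0121 = 0.2268
B_dist = 1 / 0.2268 = 4.4092
Highest B → broadest niche (most generalist): Anolis carolinensis (B = 6.27).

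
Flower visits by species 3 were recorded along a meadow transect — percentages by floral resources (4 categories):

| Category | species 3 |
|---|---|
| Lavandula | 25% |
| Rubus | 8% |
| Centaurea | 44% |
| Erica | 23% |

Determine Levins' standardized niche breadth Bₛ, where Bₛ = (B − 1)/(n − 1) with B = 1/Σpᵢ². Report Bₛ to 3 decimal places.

Convert percentages to proportions (divide by 100).
Σpᵢ² = 0.25² + 0.08² + 0.44² + 0.23² = 0.0625 + 0.0064 + 0.1936 + 0.0529 = 0.3154
B = 1 / 0.3154 = 3.17058
Bₛ = (B − 1)/(n − 1) = (3.17058 − 1)/(4 − 1) = 2.17058/3 = 0.72353

0.724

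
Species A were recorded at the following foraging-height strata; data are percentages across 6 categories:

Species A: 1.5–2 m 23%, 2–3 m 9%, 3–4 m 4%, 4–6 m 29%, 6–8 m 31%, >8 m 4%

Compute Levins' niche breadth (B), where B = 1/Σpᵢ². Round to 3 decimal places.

4.092

Convert percentages to proportions (divide by 100).
Σpᵢ² = 0.23² + 0.09² + 0.04² + 0.29² + 0.31² + 0.04² = 0.0529 + 0.0081 + 0.0016 + 0.0841 + 0.0961 + 0.0016 = 0.2444
B = 1 / 0.2444 = 4.09165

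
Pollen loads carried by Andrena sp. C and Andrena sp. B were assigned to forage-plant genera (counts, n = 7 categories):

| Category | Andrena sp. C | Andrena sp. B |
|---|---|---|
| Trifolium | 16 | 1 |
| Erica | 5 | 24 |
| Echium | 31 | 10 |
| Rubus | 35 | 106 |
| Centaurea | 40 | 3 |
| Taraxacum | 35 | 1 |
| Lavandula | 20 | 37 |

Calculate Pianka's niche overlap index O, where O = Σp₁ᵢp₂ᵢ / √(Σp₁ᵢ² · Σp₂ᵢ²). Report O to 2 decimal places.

Proportions for Andrena sp. C (n=182): 16/182=0.0879, 5/182=0.0275, 31/182=0.1703, 35/182=0.1923, 40/182=0.2198, 35/182=0.1923, 20/182=0.1099
Proportions for Andrena sp. B (n=182): 1/182=0.0055, 24/182=0.1319, 10/182=0.0549, 106/182=0.5824, 3/182=0.0165, 1/182=0.0055, 37/182=0.2033
Σ p₁ᵢp₂ᵢ = 0.000483 + 0.003627 + 0.009349 + 0.111996 + 0.003627 + 0.001058 + 0.022343 = 0.152483
Σp_1ᵢ² = 0.0879² + 0.0275² + 0.1703² + 0.1923² + 0.2198² + 0.1923² + 0.1099² = 0.007726 + 0.000756 + 0.029002 + 0.036979 + 0.048312 + 0.036979 + 0.012078 = 0.171832
Σp_2ᵢ² = 0.0055² + 0.1319² + 0.0549² + 0.5824² + 0.0165² + 0.0055² + 0.2033² = 0.000030 + 0.017398 + 0.003014 + 0.339190 + 0.000272 + 0.000030 + 0.041331 = 0.401265
O = 0.152483 / √(0.171832 × 0.401265) = 0.152483 / 0.2625836 = 0.5807

0.58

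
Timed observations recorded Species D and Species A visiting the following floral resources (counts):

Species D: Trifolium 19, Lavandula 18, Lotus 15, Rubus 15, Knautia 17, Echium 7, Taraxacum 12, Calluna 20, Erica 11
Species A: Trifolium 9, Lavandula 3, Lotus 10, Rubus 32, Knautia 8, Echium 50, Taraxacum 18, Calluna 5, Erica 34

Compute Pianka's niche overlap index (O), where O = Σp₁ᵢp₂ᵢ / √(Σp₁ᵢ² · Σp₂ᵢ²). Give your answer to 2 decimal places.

Proportions for Species D (n=134): 19/134=0.1418, 18/134=0.1343, 15/134=0.1119, 15/134=0.1119, 17/134=0.1269, 7/134=0.0522, 12/134=0.0896, 20/134=0.1493, 11/134=0.0821
Proportions for Species A (n=169): 9/169=0.0533, 3/169=0.0178, 10/169=0.0592, 32/169=0.1893, 8/169=0.0473, 50/169=0.2959, 18/169=0.1065, 5/169=0.0296, 34/169=0.2012
Σ p₁ᵢp₂ᵢ = 0.007558 + 0.002391 + 0.006624 + 0.021183 + 0.006002 + 0.015446 + 0.009542 + 0.004419 + 0.016519 = 0.089684
Σp_1ᵢ² = 0.1418² + 0.1343² + 0.1119² + 0.1119² + 0.1269² + 0.0522² + 0.0896² + 0.1493² + 0.0821² = 0.020107 + 0.018036 + 0.012522 + 0.012522 + 0.016104 + 0.002725 + 0.008028 + 0.022290 + 0.006740 = 0.119074
Σp_2ᵢ² = 0.0533² + 0.0178² + 0.0592² + 0.1893² + 0.0473² + 0.2959² + 0.1065² + 0.0296² + 0.2012² = 0.002841 + 0.000317 + 0.003505 + 0.035834 + 0.002237 + 0.087557 + 0.011342 + 0.000876 + 0.040481 = 0.184990
O = 0.089684 / √(0.119074 × 0.184990) = 0.089684 / 0.1484166 = 0.6043

0.60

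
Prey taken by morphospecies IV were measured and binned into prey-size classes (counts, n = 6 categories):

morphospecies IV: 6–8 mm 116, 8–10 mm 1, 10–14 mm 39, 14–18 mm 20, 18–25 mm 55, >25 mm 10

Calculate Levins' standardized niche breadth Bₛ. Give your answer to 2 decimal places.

Proportions for morphospecies IV (n=241): 116/241=0.4813, 1/241=0.0041, 39/241=0.1618, 20/241=0.0830, 55/241=0.2282, 10/241=0.0415
Σpᵢ² = 0.4813² + 0.0041² + 0.1618² + 0.0830² + 0.2282² + 0.0415² = 0.231650 + 0.000017 + 0.026179 + 0.006889 + 0.052075 + 0.001722 = 0.318532
B = 1 / 0.318532 = 3.1394
Bₛ = (B − 1)/(n − 1) = (3.1394 − 1)/(6 − 1) = 2.1394/5 = 0.4279

0.43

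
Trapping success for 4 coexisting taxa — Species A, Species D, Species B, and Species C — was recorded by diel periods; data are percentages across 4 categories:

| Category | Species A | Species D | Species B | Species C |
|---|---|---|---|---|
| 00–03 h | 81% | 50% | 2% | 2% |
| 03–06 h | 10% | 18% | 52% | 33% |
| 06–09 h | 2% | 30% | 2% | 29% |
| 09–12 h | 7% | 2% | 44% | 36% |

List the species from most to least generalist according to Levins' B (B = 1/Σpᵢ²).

Convert percentages to proportions (divide by 100).
Σp_Aᵢ² = 0.81² + 0.10² + 0.02² + 0.07² = 0.6561 + 0.0100 + 0.0004 + 0.0049 = 0.6714
B_A = 1 / 0.6714 = 1.4894
Σp_Dᵢ² = 0.50² + 0.18² + 0.30² + 0.02² = 0.2500 + 0.0324 + 0.0900 + 0.0004 = 0.3728
B_D = 1 / 0.3728 = 2.6824
Σp_Bᵢ² = 0.02² + 0.52² + 0.02² + 0.44² = 0.0004 + 0.2704 + 0.0004 + 0.1936 = 0.4648
B_B = 1 / 0.4648 = 2.1515
Σp_Cᵢ² = 0.02² + 0.33² + 0.29² + 0.36² = 0.0004 + 0.1089 + 0.0841 + 0.1296 = 0.3230
B_C = 1 / 0.3230 = 3.0960
Ranking by B (broadest → narrowest): Species C (3.10) > Species D (2.68) > Species B (2.15) > Species A (1.49)

Species C > Species D > Species B > Species A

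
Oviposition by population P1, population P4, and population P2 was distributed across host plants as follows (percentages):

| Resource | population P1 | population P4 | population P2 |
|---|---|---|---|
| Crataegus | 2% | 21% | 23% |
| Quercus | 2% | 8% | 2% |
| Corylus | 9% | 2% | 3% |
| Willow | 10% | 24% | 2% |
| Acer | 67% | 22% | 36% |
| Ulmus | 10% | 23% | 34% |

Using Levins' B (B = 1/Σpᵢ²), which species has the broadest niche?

Convert percentages to proportions (divide by 100).
Σp_P1ᵢ² = 0.02² + 0.02² + 0.09² + 0.10² + 0.67² + 0.10² = 0.0004 + 0.0004 + 0.0081 + 0.0100 + 0.4489 + 0.0100 = 0.4778
B_P1 = 1 / 0.4778 = 2.0929
Σp_P4ᵢ² = 0.21² + 0.08² + 0.02² + 0.24² + 0.22² + 0.23² = 0.0441 + 0.0064 + 0.0004 + 0.0576 + 0.0484 + 0.0529 = 0.2098
B_P4 = 1 / 0.2098 = 4.7664
Σp_P2ᵢ² = 0.23² + 0.02² + 0.03² + 0.02² + 0.36² + 0.34² = 0.0529 + 0.0004 + 0.0009 + 0.0004 + 0.1296 + 0.1156 = 0.2998
B_P2 = 1 / 0.2998 = 3.3356
Highest B → broadest niche (most generalist): population P4 (B = 4.77).

population P4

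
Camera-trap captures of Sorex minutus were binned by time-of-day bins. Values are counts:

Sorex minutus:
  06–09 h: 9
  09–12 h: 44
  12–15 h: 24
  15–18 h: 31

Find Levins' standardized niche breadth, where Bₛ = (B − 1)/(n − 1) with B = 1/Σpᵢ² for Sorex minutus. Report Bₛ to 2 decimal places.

Proportions for Sorex minutus (n=108): 9/108=0.0833, 44/108=0.4074, 24/108=0.2222, 31/108=0.2870
Σpᵢ² = 0.0833² + 0.4074² + 0.2222² + 0.2870² = 0.006939 + 0.165975 + 0.049373 + 0.082369 = 0.304656
B = 1 / 0.304656 = 3.2824
Bₛ = (B − 1)/(n − 1) = (3.2824 − 1)/(4 − 1) = 2.2824/3 = 0.7608

0.76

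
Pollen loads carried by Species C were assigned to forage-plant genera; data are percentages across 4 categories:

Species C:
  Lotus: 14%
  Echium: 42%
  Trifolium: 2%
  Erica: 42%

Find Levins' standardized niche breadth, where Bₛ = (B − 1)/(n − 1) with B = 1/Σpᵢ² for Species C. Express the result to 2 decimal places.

0.56

Convert percentages to proportions (divide by 100).
Σpᵢ² = 0.14² + 0.42² + 0.02² + 0.42² = 0.0196 + 0.1764 + 0.0004 + 0.1764 = 0.3728
B = 1 / 0.3728 = 2.6824
Bₛ = (B − 1)/(n − 1) = (2.6824 − 1)/(4 − 1) = 1.6824/3 = 0.5608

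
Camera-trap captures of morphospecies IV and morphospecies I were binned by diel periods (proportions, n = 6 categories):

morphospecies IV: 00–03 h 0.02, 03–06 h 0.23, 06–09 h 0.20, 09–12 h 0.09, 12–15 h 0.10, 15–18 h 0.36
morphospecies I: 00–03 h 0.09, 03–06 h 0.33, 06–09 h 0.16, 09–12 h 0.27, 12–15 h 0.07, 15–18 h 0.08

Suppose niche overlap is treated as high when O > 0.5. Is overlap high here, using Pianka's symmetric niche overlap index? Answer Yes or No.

Σ p₁ᵢp₂ᵢ = 0.0018 + 0.0759 + 0.0320 + 0.0243 + 0.0070 + 0.0288 = 0.1698
Σp_1ᵢ² = 0.02² + 0.23² + 0.20² + 0.09² + 0.10² + 0.36² = 0.0004 + 0.0529 + 0.0400 + 0.0081 + 0.0100 + 0.1296 = 0.2410
Σp_2ᵢ² = 0.09² + 0.33² + 0.16² + 0.27² + 0.07² + 0.08² = 0.0081 + 0.1089 + 0.0256 + 0.0729 + 0.0049 + 0.0064 = 0.2268
O = 0.1698 / √(0.2410 × 0.2268) = 0.1698 / 0.23379 = 0.7263
O = 0.7263 > 0.5 → Yes.

Yes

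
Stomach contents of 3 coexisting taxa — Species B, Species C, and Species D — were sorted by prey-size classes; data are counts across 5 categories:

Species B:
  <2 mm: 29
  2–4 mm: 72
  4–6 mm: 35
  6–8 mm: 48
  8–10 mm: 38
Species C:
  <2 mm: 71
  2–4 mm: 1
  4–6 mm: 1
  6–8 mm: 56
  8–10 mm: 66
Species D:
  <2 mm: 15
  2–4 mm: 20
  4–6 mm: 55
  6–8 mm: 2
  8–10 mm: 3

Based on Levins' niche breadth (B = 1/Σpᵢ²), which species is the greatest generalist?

Proportions for Species B (n=222): 29/222=0.1306, 72/222=0.3243, 35/222=0.1577, 48/222=0.2162, 38/222=0.1712
Proportions for Species C (n=195): 71/195=0.3641, 1/195=0.0051, 1/195=0.0051, 56/195=0.2872, 66/195=0.3385
Proportions for Species D (n=95): 15/95=0.1579, 20/95=0.2105, 55/95=0.5789, 2/95=0.0211, 3/95=0.0316
Σp_Bᵢ² = 0.1306² + 0.3243² + 0.1577² + 0.2162² + 0.1712² = 0.017056 + 0.105170 + 0.024869 + 0.046742 + 0.029309 = 0.223146
B_B = 1 / 0.223146 = 4.4814
Σp_Cᵢ² = 0.3641² + 0.0051² + 0.0051² + 0.2872² + 0.3385² = 0.132569 + 0.000026 + 0.000026 + 0.082484 + 0.114582 = 0.329687
B_C = 1 / 0.329687 = 3.0332
Σp_Dᵢ² = 0.1579² + 0.2105² + 0.5789² + 0.0211² + 0.0316² = 0.024932 + 0.044310 + 0.335125 + 0.000445 + 0.000999 = 0.405811
B_D = 1 / 0.405811 = 2.4642
Highest B → broadest niche (most generalist): Species B (B = 4.48).

Species B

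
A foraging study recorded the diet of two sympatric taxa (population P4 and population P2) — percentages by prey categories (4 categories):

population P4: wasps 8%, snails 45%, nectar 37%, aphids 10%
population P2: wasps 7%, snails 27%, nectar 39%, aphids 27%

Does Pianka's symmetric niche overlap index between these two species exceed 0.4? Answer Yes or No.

Yes

Convert percentages to proportions (divide by 100).
Σ p₁ᵢp₂ᵢ = 0.0056 + 0.1215 + 0.1443 + 0.0270 = 0.2984
Σp_1ᵢ² = 0.08² + 0.45² + 0.37² + 0.10² = 0.0064 + 0.2025 + 0.1369 + 0.0100 = 0.3558
Σp_2ᵢ² = 0.07² + 0.27² + 0.39² + 0.27² = 0.0049 + 0.0729 + 0.1521 + 0.0729 = 0.3028
O = 0.2984 / √(0.3558 × 0.3028) = 0.2984 / 0.32823 = 0.9091
O = 0.9091 > 0.4 → Yes.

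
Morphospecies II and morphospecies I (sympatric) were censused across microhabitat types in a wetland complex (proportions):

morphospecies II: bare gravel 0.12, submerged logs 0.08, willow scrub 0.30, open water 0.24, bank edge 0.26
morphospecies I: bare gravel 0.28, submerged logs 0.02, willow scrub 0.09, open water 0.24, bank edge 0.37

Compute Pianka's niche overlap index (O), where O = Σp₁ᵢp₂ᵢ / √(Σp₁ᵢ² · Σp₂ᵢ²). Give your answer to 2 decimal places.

0.84

Σ p₁ᵢp₂ᵢ = 0.0336 + 0.0016 + 0.0270 + 0.0576 + 0.0962 = 0.2160
Σp_1ᵢ² = 0.12² + 0.08² + 0.30² + 0.24² + 0.26² = 0.0144 + 0.0064 + 0.0900 + 0.0576 + 0.0676 = 0.2360
Σp_2ᵢ² = 0.28² + 0.02² + 0.09² + 0.24² + 0.37² = 0.0784 + 0.0004 + 0.0081 + 0.0576 + 0.1369 = 0.2814
O = 0.2160 / √(0.2360 × 0.2814) = 0.2160 / 0.25770 = 0.8382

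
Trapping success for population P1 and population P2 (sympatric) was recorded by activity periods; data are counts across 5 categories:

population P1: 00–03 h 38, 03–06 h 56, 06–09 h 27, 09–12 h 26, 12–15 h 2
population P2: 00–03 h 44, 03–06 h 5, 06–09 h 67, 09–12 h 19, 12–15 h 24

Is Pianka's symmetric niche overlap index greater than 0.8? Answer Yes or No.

No

Proportions for population P1 (n=149): 38/149=0.2550, 56/149=0.3758, 27/149=0.1812, 26/149=0.1745, 2/149=0.0134
Proportions for population P2 (n=159): 44/159=0.2767, 5/159=0.0314, 67/159=0.4214, 19/159=0.1195, 24/159=0.1509
Σ p₁ᵢp₂ᵢ = 0.070559 + 0.011800 + 0.076358 + 0.020853 + 0.002022 = 0.181592
Σp_1ᵢ² = 0.2550² + 0.3758² + 0.1812² + 0.1745² + 0.0134² = 0.065025 + 0.141226 + 0.032833 + 0.030450 + 0.000180 = 0.269714
Σp_2ᵢ² = 0.2767² + 0.0314² + 0.4214² + 0.1195² + 0.1509² = 0.076563 + 0.000986 + 0.177578 + 0.014280 + 0.022771 = 0.292178
O = 0.181592 / √(0.269714 × 0.292178) = 0.181592 / 0.2807214 = 0.6469
O = 0.6469 < 0.8 → No.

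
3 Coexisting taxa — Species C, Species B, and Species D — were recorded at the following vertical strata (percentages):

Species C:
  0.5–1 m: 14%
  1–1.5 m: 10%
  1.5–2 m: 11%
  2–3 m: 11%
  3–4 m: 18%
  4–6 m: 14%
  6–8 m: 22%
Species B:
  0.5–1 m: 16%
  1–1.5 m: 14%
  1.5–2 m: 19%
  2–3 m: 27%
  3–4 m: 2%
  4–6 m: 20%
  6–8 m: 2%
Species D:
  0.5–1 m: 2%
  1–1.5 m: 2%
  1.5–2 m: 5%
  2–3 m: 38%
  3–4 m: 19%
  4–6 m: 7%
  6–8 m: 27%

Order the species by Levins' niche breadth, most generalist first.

Species C > Species B > Species D

Convert percentages to proportions (divide by 100).
Σp_Cᵢ² = 0.14² + 0.10² + 0.11² + 0.11² + 0.18² + 0.14² + 0.22² = 0.0196 + 0.0100 + 0.0121 + 0.0121 + 0.0324 + 0.0196 + 0.0484 = 0.1542
B_C = 1 / 0.1542 = 6.4851
Σp_Bᵢ² = 0.16² + 0.14² + 0.19² + 0.27² + 0.02² + 0.20² + 0.02² = 0.0256 + 0.0196 + 0.0361 + 0.0729 + 0.0004 + 0.0400 + 0.0004 = 0.1950
B_B = 1 / 0.1950 = 5.1282
Σp_Dᵢ² = 0.02² + 0.02² + 0.05² + 0.38² + 0.19² + 0.07² + 0.27² = 0.0004 + 0.0004 + 0.0025 + 0.1444 + 0.0361 + 0.0049 + 0.0729 = 0.2616
B_D = 1 / 0.2616 = 3.8226
Ranking by B (broadest → narrowest): Species C (6.49) > Species B (5.13) > Species D (3.82)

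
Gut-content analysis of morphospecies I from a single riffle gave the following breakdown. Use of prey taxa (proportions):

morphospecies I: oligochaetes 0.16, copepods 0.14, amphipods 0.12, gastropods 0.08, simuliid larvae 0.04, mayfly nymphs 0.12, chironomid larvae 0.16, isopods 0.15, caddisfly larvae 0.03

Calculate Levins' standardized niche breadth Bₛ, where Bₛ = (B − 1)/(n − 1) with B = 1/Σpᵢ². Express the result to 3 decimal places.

Σpᵢ² = 0.16² + 0.14² + 0.12² + 0.08² + 0.04² + 0.12² + 0.16² + 0.15² + 0.03² = 0.0256 + 0.0196 + 0.0144 + 0.0064 + 0.0016 + 0.0144 + 0.0256 + 0.0225 + 0.0009 = 0.1310
B = 1 / 0.1310 = 7.63359
Bₛ = (B − 1)/(n − 1) = (7.63359 − 1)/(9 − 1) = 6.63359/8 = 0.82920

0.829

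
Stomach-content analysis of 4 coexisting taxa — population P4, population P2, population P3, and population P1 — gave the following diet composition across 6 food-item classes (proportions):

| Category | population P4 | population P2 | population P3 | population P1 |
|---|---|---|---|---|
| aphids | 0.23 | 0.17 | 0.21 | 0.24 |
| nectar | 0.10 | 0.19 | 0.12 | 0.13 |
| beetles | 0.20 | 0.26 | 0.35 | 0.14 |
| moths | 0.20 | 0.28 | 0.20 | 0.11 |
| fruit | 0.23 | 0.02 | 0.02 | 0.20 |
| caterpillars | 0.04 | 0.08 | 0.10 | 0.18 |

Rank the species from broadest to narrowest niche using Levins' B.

Σp_P4ᵢ² = 0.23² + 0.10² + 0.20² + 0.20² + 0.23² + 0.04² = 0.0529 + 0.0100 + 0.0400 + 0.0400 + 0.0529 + 0.0016 = 0.1974
B_P4 = 1 / 0.1974 = 5.0659
Σp_P2ᵢ² = 0.17² + 0.19² + 0.26² + 0.28² + 0.02² + 0.08² = 0.0289 + 0.0361 + 0.0676 + 0.0784 + 0.0004 + 0.0064 = 0.2178
B_P2 = 1 / 0.2178 = 4.5914
Σp_P3ᵢ² = 0.21² + 0.12² + 0.35² + 0.20² + 0.02² + 0.10² = 0.0441 + 0.0144 + 0.1225 + 0.0400 + 0.0004 + 0.0100 = 0.2314
B_P3 = 1 / 0.2314 = 4.3215
Σp_P1ᵢ² = 0.24² + 0.13² + 0.14² + 0.11² + 0.20² + 0.18² = 0.0576 + 0.0169 + 0.0196 + 0.0121 + 0.0400 + 0.0324 = 0.1786
B_P1 = 1 / 0.1786 = 5.5991
Ranking by B (broadest → narrowest): population P1 (5.60) > population P4 (5.07) > population P2 (4.59) > population P3 (4.32)

population P1 > population P4 > population P2 > population P3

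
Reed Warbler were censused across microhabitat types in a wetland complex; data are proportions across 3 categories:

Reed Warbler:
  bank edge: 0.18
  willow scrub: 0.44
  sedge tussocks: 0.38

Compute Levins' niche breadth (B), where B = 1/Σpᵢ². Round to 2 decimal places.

2.70

Σpᵢ² = 0.18² + 0.44² + 0.38² = 0.0324 + 0.1936 + 0.1444 = 0.3704
B = 1 / 0.3704 = 2.6998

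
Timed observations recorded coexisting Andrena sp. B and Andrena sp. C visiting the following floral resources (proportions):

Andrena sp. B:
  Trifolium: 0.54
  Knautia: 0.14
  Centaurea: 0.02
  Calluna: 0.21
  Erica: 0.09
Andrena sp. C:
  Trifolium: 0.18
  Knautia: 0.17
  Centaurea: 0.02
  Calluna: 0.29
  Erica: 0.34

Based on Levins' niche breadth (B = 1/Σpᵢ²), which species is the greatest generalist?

Andrena sp. C

Σp_Bᵢ² = 0.54² + 0.14² + 0.02² + 0.21² + 0.09² = 0.2916 + 0.0196 + 0.0004 + 0.0441 + 0.0081 = 0.3638
B_B = 1 / 0.3638 = 2.7488
Σp_Cᵢ² = 0.18² + 0.17² + 0.02² + 0.29² + 0.34² = 0.0324 + 0.0289 + 0.0004 + 0.0841 + 0.1156 = 0.2614
B_C = 1 / 0.2614 = 3.8256
Highest B → broadest niche (most generalist): Andrena sp. C (B = 3.83).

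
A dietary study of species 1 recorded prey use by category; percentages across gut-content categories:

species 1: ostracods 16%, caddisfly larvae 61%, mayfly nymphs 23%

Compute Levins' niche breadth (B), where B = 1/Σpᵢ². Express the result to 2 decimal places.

Convert percentages to proportions (divide by 100).
Σpᵢ² = 0.16² + 0.61² + 0.23² = 0.0256 + 0.3721 + 0.0529 = 0.4506
B = 1 / 0.4506 = 2.2193

2.22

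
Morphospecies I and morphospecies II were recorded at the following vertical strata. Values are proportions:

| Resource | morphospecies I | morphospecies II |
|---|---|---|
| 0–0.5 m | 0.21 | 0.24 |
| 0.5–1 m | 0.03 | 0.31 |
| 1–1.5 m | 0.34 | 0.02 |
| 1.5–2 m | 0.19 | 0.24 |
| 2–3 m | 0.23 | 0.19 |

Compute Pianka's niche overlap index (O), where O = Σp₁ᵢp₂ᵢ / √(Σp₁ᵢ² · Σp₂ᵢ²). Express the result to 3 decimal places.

0.626

Σ p₁ᵢp₂ᵢ = 0.0504 + 0.0093 + 0.0068 + 0.0456 + 0.0437 = 0.1558
Σp_1ᵢ² = 0.21² + 0.03² + 0.34² + 0.19² + 0.23² = 0.0441 + 0.0009 + 0.1156 + 0.0361 + 0.0529 = 0.2496
Σp_2ᵢ² = 0.24² + 0.31² + 0.02² + 0.24² + 0.19² = 0.0576 + 0.0961 + 0.0004 + 0.0576 + 0.0361 = 0.2478
O = 0.1558 / √(0.2496 × 0.2478) = 0.1558 / 0.248698 = 0.62646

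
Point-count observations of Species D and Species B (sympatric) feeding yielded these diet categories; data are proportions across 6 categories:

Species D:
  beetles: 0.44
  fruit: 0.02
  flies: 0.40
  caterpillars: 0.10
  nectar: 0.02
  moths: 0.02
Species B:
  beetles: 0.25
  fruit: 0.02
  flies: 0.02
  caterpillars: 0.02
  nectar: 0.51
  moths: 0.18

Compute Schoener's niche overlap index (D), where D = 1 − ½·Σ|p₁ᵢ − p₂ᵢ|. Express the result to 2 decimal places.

0.35

Σ|p₁ᵢ − p₂ᵢ| = 0.19 + 0.00 + 0.38 + 0.08 + 0.49 + 0.16 = 1.30
D = 1 − ½ × 1.30 = 1 − 0.650 = 0.3500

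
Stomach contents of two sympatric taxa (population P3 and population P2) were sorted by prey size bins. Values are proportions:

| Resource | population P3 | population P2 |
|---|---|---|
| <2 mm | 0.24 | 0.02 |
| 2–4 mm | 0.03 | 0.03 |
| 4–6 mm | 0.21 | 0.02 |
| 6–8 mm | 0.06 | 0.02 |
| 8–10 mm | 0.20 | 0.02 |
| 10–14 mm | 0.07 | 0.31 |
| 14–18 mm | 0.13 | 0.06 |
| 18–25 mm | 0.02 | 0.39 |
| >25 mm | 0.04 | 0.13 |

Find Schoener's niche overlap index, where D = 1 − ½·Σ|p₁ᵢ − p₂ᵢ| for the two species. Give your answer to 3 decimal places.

Σ|p₁ᵢ − p₂ᵢ| = 0.22 + 0.00 + 0.19 + 0.04 + 0.18 + 0.24 + 0.07 + 0.37 + 0.09 = 1.40
D = 1 − ½ × 1.40 = 1 − 0.700 = 0.30000

0.300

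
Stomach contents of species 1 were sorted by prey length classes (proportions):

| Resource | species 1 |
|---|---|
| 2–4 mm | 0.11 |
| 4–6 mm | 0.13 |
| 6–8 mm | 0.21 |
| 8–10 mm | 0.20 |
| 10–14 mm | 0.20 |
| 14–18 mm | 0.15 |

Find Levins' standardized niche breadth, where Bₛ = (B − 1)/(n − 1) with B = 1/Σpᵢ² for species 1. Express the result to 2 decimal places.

0.94

Σpᵢ² = 0.11² + 0.13² + 0.21² + 0.20² + 0.20² + 0.15² = 0.0121 + 0.0169 + 0.0441 + 0.0400 + 0.0400 + 0.0225 = 0.1756
B = 1 / 0.1756 = 5.6948
Bₛ = (B − 1)/(n − 1) = (5.6948 − 1)/(6 − 1) = 4.6948/5 = 0.9390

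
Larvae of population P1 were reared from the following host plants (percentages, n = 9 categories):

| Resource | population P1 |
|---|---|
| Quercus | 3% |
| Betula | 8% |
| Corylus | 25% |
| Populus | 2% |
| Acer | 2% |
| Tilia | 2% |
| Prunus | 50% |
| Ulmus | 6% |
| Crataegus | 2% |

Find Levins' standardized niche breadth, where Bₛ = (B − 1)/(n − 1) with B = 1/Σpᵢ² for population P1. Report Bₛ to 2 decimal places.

Convert percentages to proportions (divide by 100).
Σpᵢ² = 0.03² + 0.08² + 0.25² + 0.02² + 0.02² + 0.02² + 0.50² + 0.06² + 0.02² = 0.0009 + 0.0064 + 0.0625 + 0.0004 + 0.0004 + 0.0004 + 0.2500 + 0.0036 + 0.0004 = 0.3250
B = 1 / 0.3250 = 3.0769
Bₛ = (B − 1)/(n − 1) = (3.0769 − 1)/(9 − 1) = 2.0769/8 = 0.2596

0.26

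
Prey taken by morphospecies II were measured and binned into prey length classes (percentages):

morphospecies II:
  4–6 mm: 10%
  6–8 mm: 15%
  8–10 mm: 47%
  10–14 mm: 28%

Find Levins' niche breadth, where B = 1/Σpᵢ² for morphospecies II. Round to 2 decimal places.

Convert percentages to proportions (divide by 100).
Σpᵢ² = 0.10² + 0.15² + 0.47² + 0.28² = 0.0100 + 0.0225 + 0.2209 + 0.0784 = 0.3318
B = 1 / 0.3318 = 3.0139

3.01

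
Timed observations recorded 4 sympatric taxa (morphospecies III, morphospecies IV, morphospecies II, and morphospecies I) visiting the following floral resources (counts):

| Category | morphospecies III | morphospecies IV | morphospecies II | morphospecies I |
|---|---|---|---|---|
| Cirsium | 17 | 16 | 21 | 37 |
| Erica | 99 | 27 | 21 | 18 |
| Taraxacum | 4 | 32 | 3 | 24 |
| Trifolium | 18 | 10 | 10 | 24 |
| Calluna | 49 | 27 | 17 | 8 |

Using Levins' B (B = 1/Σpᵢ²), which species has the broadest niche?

Proportions for morphospecies III (n=187): 17/187=0.0909, 99/187=0.5294, 4/187=0.0214, 18/187=0.0963, 49/187=0.2620
Proportions for morphospecies IV (n=112): 16/112=0.1429, 27/112=0.2411, 32/112=0.2857, 10/112=0.0893, 27/112=0.2411
Proportions for morphospecies II (n=72): 21/72=0.2917, 21/72=0.2917, 3/72=0.0417, 10/72=0.1389, 17/72=0.2361
Proportions for morphospecies I (n=111): 37/111=0.3333, 18/111=0.1622, 24/111=0.2162, 24/111=0.2162, 8/111=0.0721
Σp_IIIᵢ² = 0.0909² + 0.5294² + 0.0214² + 0.0963² + 0.2620² = 0.008263 + 0.280264 + 0.000458 + 0.009274 + 0.068644 = 0.366903
B_III = 1 / 0.366903 = 2.7255
Σp_IVᵢ² = 0.1429² + 0.2411² + 0.2857² + 0.0893² + 0.2411² = 0.020420 + 0.058129 + 0.081624 + 0.007974 + 0.058129 = 0.226276
B_IV = 1 / 0.226276 = 4.4194
Σp_IIᵢ² = 0.2917² + 0.2917² + 0.0417² + 0.1389² + 0.2361² = 0.085089 + 0.085089 + 0.001739 + 0.019293 + 0.055743 = 0.246953
B_II = 1 / 0.246953 = 4.0494
Σp_Iᵢ² = 0.3333² + 0.1622² + 0.2162² + 0.2162² + 0.0721² = 0.111089 + 0.026309 + 0.046742 + 0.046742 + 0.005198 = 0.236080
B_I = 1 / 0.236080 = 4.2359
Highest B → broadest niche (most generalist): morphospecies IV (B = 4.42).

morphospecies IV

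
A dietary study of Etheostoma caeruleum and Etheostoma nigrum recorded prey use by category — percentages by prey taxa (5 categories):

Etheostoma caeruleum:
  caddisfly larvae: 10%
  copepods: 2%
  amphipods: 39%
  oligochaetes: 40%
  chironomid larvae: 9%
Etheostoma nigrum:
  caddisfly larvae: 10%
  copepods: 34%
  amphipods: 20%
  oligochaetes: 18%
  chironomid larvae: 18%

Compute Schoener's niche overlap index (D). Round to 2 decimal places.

Convert percentages to proportions (divide by 100).
Σ|p₁ᵢ − p₂ᵢ| = 0.00 + 0.32 + 0.19 + 0.22 + 0.09 = 0.82
D = 1 − ½ × 0.82 = 1 − 0.410 = 0.5900

0.59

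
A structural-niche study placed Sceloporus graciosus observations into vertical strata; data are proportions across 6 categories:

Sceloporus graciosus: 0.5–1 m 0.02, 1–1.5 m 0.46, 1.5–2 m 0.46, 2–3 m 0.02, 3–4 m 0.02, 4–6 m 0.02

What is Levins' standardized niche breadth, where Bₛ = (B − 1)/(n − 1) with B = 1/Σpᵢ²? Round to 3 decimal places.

Σpᵢ² = 0.02² + 0.46² + 0.46² + 0.02² + 0.02² + 0.02² = 0.0004 + 0.2116 + 0.2116 + 0.0004 + 0.0004 + 0.0004 = 0.4248
B = 1 / 0.4248 = 2.35405
Bₛ = (B − 1)/(n − 1) = (2.35405 − 1)/(6 − 1) = 1.35405/5 = 0.27081

0.271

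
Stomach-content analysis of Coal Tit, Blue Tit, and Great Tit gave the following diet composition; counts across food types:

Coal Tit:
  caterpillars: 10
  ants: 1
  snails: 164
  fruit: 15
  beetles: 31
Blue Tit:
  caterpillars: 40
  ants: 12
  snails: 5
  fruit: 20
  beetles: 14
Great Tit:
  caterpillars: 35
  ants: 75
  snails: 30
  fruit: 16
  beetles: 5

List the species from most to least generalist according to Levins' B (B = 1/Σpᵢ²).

Blue Tit > Great Tit > Coal Tit

Proportions for Coal Tit (n=221): 10/221=0.0452, 1/221=0.0045, 164/221=0.7421, 15/221=0.0679, 31/221=0.1403
Proportions for Blue Tit (n=91): 40/91=0.4396, 12/91=0.1319, 5/91=0.0549, 20/91=0.2198, 14/91=0.1538
Proportions for Great Tit (n=161): 35/161=0.2174, 75/161=0.4658, 30/161=0.1863, 16/161=0.0994, 5/161=0.0311
Σp_Coalᵢ² = 0.0452² + 0.0045² + 0.7421² + 0.0679² + 0.1403² = 0.002043 + 0.000020 + 0.550712 + 0.004610 + 0.019684 = 0.577069
B_Coal = 1 / 0.577069 = 1.7329
Σp_Blueᵢ² = 0.4396² + 0.1319² + 0.0549² + 0.2198² + 0.1538² = 0.193248 + 0.017398 + 0.003014 + 0.048312 + 0.023654 = 0.285626
B_Blue = 1 / 0.285626 = 3.5011
Σp_Greaᵢ² = 0.2174² + 0.4658² + 0.1863² + 0.0994² + 0.0311² = 0.047263 + 0.216970 + 0.034708 + 0.009880 + 0.000967 = 0.309788
B_Grea = 1 / 0.309788 = 3.2280
Ranking by B (broadest → narrowest): Blue Tit (3.50) > Great Tit (3.23) > Coal Tit (1.73)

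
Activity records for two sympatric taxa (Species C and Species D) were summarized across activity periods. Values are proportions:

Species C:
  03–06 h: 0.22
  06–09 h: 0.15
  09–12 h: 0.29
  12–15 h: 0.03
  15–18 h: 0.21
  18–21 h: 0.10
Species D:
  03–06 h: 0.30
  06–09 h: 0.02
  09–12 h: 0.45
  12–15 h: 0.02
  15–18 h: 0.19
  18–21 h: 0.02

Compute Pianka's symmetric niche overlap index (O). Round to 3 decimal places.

0.920

Σ p₁ᵢp₂ᵢ = 0.0660 + 0.0030 + 0.1305 + 0.0006 + 0.0399 + 0.0020 = 0.2420
Σp_1ᵢ² = 0.22² + 0.15² + 0.29² + 0.03² + 0.21² + 0.10² = 0.0484 + 0.0225 + 0.0841 + 0.0009 + 0.0441 + 0.0100 = 0.2100
Σp_2ᵢ² = 0.30² + 0.02² + 0.45² + 0.02² + 0.19² + 0.02² = 0.0900 + 0.0004 + 0.2025 + 0.0004 + 0.0361 + 0.0004 = 0.3298
O = 0.2420 / √(0.2100 × 0.3298) = 0.2420 / 0.263169 = 0.91956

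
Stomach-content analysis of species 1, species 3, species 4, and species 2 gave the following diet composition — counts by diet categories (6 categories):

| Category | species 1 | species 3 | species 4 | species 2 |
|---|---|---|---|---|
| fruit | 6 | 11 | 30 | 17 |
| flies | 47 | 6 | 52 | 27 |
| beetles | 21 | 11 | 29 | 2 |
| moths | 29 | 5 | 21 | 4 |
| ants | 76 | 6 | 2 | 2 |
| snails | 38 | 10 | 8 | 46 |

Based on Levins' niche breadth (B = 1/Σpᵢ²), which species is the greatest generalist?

Proportions for species 1 (n=217): 6/217=0.0276, 47/217=0.2166, 21/217=0.0968, 29/217=0.1336, 76/217=0.3502, 38/217=0.1751
Proportions for species 3 (n=49): 11/49=0.2245, 6/49=0.1224, 11/49=0.2245, 5/49=0.1020, 6/49=0.1224, 10/49=0.2041
Proportions for species 4 (n=142): 30/142=0.2113, 52/142=0.3662, 29/142=0.2042, 21/142=0.1479, 2/142=0.0141, 8/142=0.0563
Proportions for species 2 (n=98): 17/98=0.1735, 27/98=0.2755, 2/98=0.0204, 4/98=0.0408, 2/98=0.0204, 46/98=0.4694
Σp_1ᵢ² = 0.0276² + 0.2166² + 0.0968² + 0.1336² + 0.3502² + 0.1751² = 0.000762 + 0.046916 + 0.009370 + 0.017849 + 0.122640 + 0.030660 = 0.228197
B_1 = 1 / 0.228197 = 4.3822
Σp_3ᵢ² = 0.2245² + 0.1224² + 0.2245² + 0.1020² + 0.1224² + 0.2041² = 0.050400 + 0.014982 + 0.050400 + 0.010404 + 0.014982 + 0.041657 = 0.182825
B_3 = 1 / 0.182825 = 5.4697
Σp_4ᵢ² = 0.2113² + 0.3662² + 0.2042² + 0.1479² + 0.0141² + 0.0563² = 0.044648 + 0.134102 + 0.041698 + 0.021874 + 0.000199 + 0.003170 = 0.245691
B_4 = 1 / 0.245691 = 4.0702
Σp_2ᵢ² = 0.1735² + 0.2755² + 0.0204² + 0.0408² + 0.0204² + 0.4694² = 0.030102 + 0.075900 + 0.000416 + 0.001665 + 0.000416 + 0.220336 = 0.328835
B_2 = 1 / 0.328835 = 3.0410
Highest B → broadest niche (most generalist): species 3 (B = 5.47).

species 3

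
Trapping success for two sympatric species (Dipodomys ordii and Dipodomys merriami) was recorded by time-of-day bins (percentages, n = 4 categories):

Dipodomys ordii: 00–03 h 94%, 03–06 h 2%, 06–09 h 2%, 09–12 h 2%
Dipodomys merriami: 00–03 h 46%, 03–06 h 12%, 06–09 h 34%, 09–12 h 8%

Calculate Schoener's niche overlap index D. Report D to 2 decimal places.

0.52

Convert percentages to proportions (divide by 100).
Σ|p₁ᵢ − p₂ᵢ| = 0.48 + 0.10 + 0.32 + 0.06 = 0.96
D = 1 − ½ × 0.96 = 1 − 0.480 = 0.5200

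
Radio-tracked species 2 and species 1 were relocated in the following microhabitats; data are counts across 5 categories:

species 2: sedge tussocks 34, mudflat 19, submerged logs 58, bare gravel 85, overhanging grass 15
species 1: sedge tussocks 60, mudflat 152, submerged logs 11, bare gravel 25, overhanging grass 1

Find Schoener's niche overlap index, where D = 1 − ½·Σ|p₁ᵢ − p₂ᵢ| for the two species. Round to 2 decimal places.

0.40

Proportions for species 2 (n=211): 34/211=0.1611, 19/211=0.0900, 58/211=0.2749, 85/211=0.4028, 15/211=0.0711
Proportions for species 1 (n=249): 60/249=0.2410, 152/249=0.6104, 11/249=0.0442, 25/249=0.1004, 1/249=0.0040
Σ|p₁ᵢ − p₂ᵢ| = 0.0799 + 0.5204 + 0.2307 + 0.3024 + 0.0671 = 1.2005
D = 1 − ½ × 1.2005 = 1 − 0.60025 = 0.39975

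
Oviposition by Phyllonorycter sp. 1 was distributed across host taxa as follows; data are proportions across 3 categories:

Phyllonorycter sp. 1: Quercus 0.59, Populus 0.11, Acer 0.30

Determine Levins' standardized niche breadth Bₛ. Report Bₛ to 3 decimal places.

Σpᵢ² = 0.59² + 0.11² + 0.30² = 0.3481 + 0.0121 + 0.0900 = 0.4502
B = 1 / 0.4502 = 2.22124
Bₛ = (B − 1)/(n − 1) = (2.22124 − 1)/(3 − 1) = 1.22124/2 = 0.61062

0.611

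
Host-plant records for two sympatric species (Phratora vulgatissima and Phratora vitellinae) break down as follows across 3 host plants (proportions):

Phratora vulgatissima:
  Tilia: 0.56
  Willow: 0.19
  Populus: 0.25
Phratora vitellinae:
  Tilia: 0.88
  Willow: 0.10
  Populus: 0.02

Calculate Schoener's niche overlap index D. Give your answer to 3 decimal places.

0.680

Σ|p₁ᵢ − p₂ᵢ| = 0.32 + 0.09 + 0.23 = 0.64
D = 1 − ½ × 0.64 = 1 − 0.320 = 0.68000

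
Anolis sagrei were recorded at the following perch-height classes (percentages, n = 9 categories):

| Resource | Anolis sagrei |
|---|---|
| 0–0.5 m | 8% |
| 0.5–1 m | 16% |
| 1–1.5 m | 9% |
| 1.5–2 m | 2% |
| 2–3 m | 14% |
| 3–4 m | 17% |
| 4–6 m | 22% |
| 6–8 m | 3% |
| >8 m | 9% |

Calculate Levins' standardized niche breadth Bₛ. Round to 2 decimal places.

0.73

Convert percentages to proportions (divide by 100).
Σpᵢ² = 0.08² + 0.16² + 0.09² + 0.02² + 0.14² + 0.17² + 0.22² + 0.03² + 0.09² = 0.0064 + 0.0256 + 0.0081 + 0.0004 + 0.0196 + 0.0289 + 0.0484 + 0.0009 + 0.0081 = 0.1464
B = 1 / 0.1464 = 6.8306
Bₛ = (B − 1)/(n − 1) = (6.8306 − 1)/(9 − 1) = 5.8306/8 = 0.7288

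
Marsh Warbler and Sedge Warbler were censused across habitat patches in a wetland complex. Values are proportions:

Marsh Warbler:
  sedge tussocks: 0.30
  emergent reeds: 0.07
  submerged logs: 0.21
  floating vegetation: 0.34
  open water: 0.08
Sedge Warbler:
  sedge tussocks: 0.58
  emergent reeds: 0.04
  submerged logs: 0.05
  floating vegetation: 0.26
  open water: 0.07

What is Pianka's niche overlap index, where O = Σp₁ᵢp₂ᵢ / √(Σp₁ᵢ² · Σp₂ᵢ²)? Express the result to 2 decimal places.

Σ p₁ᵢp₂ᵢ = 0.1740 + 0.0028 + 0.0105 + 0.0884 + 0.0056 = 0.2813
Σp_1ᵢ² = 0.30² + 0.07² + 0.21² + 0.34² + 0.08² = 0.0900 + 0.0049 + 0.0441 + 0.1156 + 0.0064 = 0.2610
Σp_2ᵢ² = 0.58² + 0.04² + 0.05² + 0.26² + 0.07² = 0.3364 + 0.0016 + 0.0025 + 0.0676 + 0.0049 = 0.4130
O = 0.2813 / √(0.2610 × 0.4130) = 0.2813 / 0.32832 = 0.8568

0.86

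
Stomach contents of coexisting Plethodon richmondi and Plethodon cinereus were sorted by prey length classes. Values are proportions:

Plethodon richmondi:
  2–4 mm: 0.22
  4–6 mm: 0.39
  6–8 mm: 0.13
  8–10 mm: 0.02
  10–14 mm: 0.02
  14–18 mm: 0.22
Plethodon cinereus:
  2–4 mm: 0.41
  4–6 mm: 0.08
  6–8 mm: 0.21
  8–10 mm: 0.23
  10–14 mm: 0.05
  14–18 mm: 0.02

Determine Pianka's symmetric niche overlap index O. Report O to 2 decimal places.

0.59

Σ p₁ᵢp₂ᵢ = 0.0902 + 0.0312 + 0.0273 + 0.0046 + 0.0010 + 0.0044 = 0.1587
Σp_1ᵢ² = 0.22² + 0.39² + 0.13² + 0.02² + 0.02² + 0.22² = 0.0484 + 0.1521 + 0.0169 + 0.0004 + 0.0004 + 0.0484 = 0.2666
Σp_2ᵢ² = 0.41² + 0.08² + 0.21² + 0.23² + 0.05² + 0.02² = 0.1681 + 0.0064 + 0.0441 + 0.0529 + 0.0025 + 0.0004 = 0.2744
O = 0.1587 / √(0.2666 × 0.2744) = 0.1587 / 0.27047 = 0.5868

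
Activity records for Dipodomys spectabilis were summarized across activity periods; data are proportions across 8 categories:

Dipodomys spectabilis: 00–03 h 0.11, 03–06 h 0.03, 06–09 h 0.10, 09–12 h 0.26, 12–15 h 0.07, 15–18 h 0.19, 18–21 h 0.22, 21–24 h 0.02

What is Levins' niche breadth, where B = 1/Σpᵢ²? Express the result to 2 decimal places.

Σpᵢ² = 0.11² + 0.03² + 0.10² + 0.26² + 0.07² + 0.19² + 0.22² + 0.02² = 0.0121 + 0.0009 + 0.0100 + 0.0676 + 0.0049 + 0.0361 + 0.0484 + 0.0004 = 0.1804
B = 1 / 0.1804 = 5.5432

5.54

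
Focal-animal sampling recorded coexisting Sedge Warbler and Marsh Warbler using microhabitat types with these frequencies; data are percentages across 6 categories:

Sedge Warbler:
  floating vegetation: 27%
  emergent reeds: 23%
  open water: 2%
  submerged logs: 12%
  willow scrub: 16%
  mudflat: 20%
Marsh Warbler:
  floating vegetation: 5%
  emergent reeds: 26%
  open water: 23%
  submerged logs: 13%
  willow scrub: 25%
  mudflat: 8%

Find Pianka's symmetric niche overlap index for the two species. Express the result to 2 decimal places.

0.72

Convert percentages to proportions (divide by 100).
Σ p₁ᵢp₂ᵢ = 0.0135 + 0.0598 + 0.0046 + 0.0156 + 0.0400 + 0.0160 = 0.1495
Σp_1ᵢ² = 0.27² + 0.23² + 0.02² + 0.12² + 0.16² + 0.20² = 0.0729 + 0.0529 + 0.0004 + 0.0144 + 0.0256 + 0.0400 = 0.2062
Σp_2ᵢ² = 0.05² + 0.26² + 0.23² + 0.13² + 0.25² + 0.08² = 0.0025 + 0.0676 + 0.0529 + 0.0169 + 0.0625 + 0.0064 = 0.2088
O = 0.1495 / √(0.2062 × 0.2088) = 0.1495 / 0.20750 = 0.7205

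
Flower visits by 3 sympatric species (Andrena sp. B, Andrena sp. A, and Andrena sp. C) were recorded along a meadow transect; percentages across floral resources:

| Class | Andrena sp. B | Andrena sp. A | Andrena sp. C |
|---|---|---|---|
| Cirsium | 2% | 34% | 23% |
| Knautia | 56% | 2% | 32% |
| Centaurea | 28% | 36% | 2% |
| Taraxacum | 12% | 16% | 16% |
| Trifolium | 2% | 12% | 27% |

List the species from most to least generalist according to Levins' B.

Convert percentages to proportions (divide by 100).
Σp_Bᵢ² = 0.02² + 0.56² + 0.28² + 0.12² + 0.02² = 0.0004 + 0.3136 + 0.0784 + 0.0144 + 0.0004 = 0.4072
B_B = 1 / 0.4072 = 2.4558
Σp_Aᵢ² = 0.34² + 0.02² + 0.36² + 0.16² + 0.12² = 0.1156 + 0.0004 + 0.1296 + 0.0256 + 0.0144 = 0.2856
B_A = 1 / 0.2856 = 3.5014
Σp_Cᵢ² = 0.23² + 0.32² + 0.02² + 0.16² + 0.27² = 0.0529 + 0.1024 + 0.0004 + 0.0256 + 0.0729 = 0.2542
B_C = 1 / 0.2542 = 3.9339
Ranking by B (broadest → narrowest): Andrena sp. C (3.93) > Andrena sp. A (3.50) > Andrena sp. B (2.46)

Andrena sp. C > Andrena sp. A > Andrena sp. B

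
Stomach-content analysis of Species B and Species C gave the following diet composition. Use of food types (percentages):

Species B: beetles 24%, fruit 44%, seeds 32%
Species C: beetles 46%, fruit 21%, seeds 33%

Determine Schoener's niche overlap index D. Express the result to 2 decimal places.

Convert percentages to proportions (divide by 100).
Σ|p₁ᵢ − p₂ᵢ| = 0.22 + 0.23 + 0.01 = 0.46
D = 1 − ½ × 0.46 = 1 − 0.230 = 0.7700

0.77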